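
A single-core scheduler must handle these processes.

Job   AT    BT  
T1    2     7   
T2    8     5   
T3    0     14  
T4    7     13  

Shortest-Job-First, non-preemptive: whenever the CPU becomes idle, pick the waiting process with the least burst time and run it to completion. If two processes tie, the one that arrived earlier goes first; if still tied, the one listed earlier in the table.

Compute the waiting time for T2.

Timeline: | T3 0-14 | T2 14-19 | T1 19-26 | T4 26-39 |
Completion: T1=26  T2=19  T3=14  T4=39
Waiting(T2) = turnaround − burst = 11 − 5 = 6

6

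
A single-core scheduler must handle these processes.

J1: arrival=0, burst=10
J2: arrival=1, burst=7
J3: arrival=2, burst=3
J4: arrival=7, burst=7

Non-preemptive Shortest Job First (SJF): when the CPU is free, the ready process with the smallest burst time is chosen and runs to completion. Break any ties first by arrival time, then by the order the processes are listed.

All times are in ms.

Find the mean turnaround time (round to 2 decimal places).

Timeline: | J1 0-10 | J3 10-13 | J2 13-20 | J4 20-27 |
Completion: J1=10  J2=20  J3=13  J4=27
Turnaround times: J1=10, J2=19, J3=11, J4=20
Average turnaround = (10+19+11+20) / 4 = 60/4 = 15.00

15.00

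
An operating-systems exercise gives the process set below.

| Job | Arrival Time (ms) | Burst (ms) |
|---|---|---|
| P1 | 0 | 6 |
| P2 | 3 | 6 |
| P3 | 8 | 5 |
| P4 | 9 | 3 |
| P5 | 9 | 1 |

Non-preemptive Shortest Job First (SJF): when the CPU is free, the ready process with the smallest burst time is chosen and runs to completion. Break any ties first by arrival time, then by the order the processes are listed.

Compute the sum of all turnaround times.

Gantt: | P1 0-6 | P2 6-12 | P5 12-13 | P4 13-16 | P3 16-21 |
Completion: P1=6  P2=12  P3=21  P4=16  P5=13
Turnaround (C−A): P1=6  P2=9  P3=13  P4=7  P5=4
Turnaround = completion − arrival: P1=6, P2=9, P3=13, P4=7, P5=4
Total turnaround = 6 + 9 + 13 + 7 + 4 = 39

39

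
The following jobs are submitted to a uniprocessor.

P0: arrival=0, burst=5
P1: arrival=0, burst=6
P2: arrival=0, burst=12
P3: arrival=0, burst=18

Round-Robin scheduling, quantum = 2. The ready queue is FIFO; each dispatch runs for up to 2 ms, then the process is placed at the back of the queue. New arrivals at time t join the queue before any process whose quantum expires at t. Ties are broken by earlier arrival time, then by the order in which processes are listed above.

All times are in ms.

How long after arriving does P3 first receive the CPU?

6

Timeline: | P0 0-2 | P1 2-4 | P2 4-6 | P3 6-8 | P0 8-10 | P1 10-12 | P2 12-14 | P3 14-16 | P0 16-17 | P1 17-19 | P2 19-21 | P3 21-23 | P2 23-25 | P3 25-27 | P2 27-29 | P3 29-31 | P2 31-33 | P3 33-41 |
Completion: P0=17  P1=19  P2=33  P3=41
Response(P3) = first start − arrival = 6 − 0 = 6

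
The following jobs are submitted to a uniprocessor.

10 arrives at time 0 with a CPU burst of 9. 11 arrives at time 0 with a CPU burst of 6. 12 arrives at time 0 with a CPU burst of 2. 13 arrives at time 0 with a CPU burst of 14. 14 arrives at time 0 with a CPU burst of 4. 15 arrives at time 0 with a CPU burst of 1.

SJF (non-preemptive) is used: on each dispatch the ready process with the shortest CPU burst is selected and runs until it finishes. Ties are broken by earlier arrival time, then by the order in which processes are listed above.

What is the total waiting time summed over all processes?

46

Gantt: | 15 0-1 | 12 1-3 | 14 3-7 | 11 7-13 | 10 13-22 | 13 22-36 |
Completion: 10=22  11=13  12=3  13=36  14=7  15=1
Waiting = turnaround − burst: 10=13, 11=7, 12=1, 13=22, 14=3, 15=0
Total waiting = 13 + 7 + 1 + 22 + 3 + 0 = 46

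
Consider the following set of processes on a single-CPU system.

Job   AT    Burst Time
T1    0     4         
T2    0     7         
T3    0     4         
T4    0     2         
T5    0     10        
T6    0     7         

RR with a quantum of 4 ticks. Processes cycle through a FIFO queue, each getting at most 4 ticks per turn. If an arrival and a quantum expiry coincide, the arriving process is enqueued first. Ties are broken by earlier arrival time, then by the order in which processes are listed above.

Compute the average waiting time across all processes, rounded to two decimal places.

Gantt: | T1 0-4 | T2 4-8 | T3 8-12 | T4 12-14 | T5 14-18 | T6 18-22 | T2 22-25 | T5 25-29 | T6 29-32 | T5 32-34 |
Completion: T1=4  T2=25  T3=12  T4=14  T5=34  T6=32
Waiting times: T1=0, T2=18, T3=8, T4=12, T5=24, T6=25
Average waiting = (0+18+8+12+24+25) / 6 = 87/6 = 14.50

14.50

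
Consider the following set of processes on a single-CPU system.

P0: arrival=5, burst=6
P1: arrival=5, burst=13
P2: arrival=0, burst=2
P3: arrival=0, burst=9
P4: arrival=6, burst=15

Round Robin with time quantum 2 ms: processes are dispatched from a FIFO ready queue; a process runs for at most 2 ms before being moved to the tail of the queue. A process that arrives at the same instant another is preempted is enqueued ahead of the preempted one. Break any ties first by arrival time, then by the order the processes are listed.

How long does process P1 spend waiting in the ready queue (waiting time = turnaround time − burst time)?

24

Timeline: | P2 0-2 | P3 2-6 | P0 6-8 | P1 8-10 | P4 10-12 | P3 12-14 | P0 14-16 | P1 16-18 | P4 18-20 | P3 20-22 | P0 22-24 | P1 24-26 | P4 26-28 | P3 28-29 | P1 29-31 | P4 31-33 | P1 33-35 | P4 35-37 | P1 37-39 | P4 39-41 | P1 41-42 | P4 42-45 |
Completion: P0=24  P1=42  P2=2  P3=29  P4=45
Turnaround (C−A): P0=19  P1=37  P2=2  P3=29  P4=39
Waiting(P1) = turnaround − burst = 37 − 13 = 24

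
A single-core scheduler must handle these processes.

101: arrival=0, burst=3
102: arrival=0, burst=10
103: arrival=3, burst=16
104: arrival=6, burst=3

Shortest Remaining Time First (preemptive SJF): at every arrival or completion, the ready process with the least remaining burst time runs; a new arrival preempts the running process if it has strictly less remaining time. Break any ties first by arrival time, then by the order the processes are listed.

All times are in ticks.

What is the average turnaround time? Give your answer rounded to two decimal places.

12.75

Timeline: | 101 0-3 | 102 3-6 | 104 6-9 | 102 9-16 | 103 16-32 |
Completion: 101=3  102=16  103=32  104=9
Turnaround (C−A): 101=3  102=16  103=29  104=3
Turnaround times: 101=3, 102=16, 103=29, 104=3
Average turnaround = (3+16+29+3) / 4 = 51/4 = 12.75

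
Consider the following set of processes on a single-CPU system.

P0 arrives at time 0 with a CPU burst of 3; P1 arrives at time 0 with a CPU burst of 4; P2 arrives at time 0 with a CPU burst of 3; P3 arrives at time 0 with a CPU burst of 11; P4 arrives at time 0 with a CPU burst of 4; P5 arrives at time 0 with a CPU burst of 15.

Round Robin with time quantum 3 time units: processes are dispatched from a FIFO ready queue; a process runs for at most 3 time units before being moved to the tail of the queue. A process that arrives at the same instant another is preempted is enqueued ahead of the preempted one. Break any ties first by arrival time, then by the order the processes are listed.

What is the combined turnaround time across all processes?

Gantt: | P0 0-3 | P1 3-6 | P2 6-9 | P3 9-12 | P4 12-15 | P5 15-18 | P1 18-19 | P3 19-22 | P4 22-23 | P5 23-26 | P3 26-29 | P5 29-32 | P3 32-34 | P5 34-40 |
Completion: P0=3  P1=19  P2=9  P3=34  P4=23  P5=40
Turnaround (C−A): P0=3  P1=19  P2=9  P3=34  P4=23  P5=40
Turnaround = completion − arrival: P0=3, P1=19, P2=9, P3=34, P4=23, P5=40
Total turnaround = 3 + 19 + 9 + 34 + 23 + 40 = 128

128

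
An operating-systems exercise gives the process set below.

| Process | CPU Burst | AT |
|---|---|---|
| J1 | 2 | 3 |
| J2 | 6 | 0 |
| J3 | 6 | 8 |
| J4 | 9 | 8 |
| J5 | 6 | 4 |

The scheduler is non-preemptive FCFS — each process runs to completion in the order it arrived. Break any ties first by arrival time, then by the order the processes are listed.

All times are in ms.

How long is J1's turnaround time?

Gantt: | J2 0-6 | J1 6-8 | J5 8-14 | J3 14-20 | J4 20-29 |
Completion: J1=8  J2=6  J3=20  J4=29  J5=14
Turnaround(J1) = completion − arrival = 8 − 3 = 5

5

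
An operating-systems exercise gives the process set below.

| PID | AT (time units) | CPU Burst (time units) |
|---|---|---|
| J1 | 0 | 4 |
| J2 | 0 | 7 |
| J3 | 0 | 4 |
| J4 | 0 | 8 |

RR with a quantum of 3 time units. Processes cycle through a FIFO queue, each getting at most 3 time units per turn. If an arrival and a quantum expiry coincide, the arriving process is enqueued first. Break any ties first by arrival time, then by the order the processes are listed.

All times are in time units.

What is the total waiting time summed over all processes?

Schedule: | J1 0-3 | J2 3-6 | J3 6-9 | J4 9-12 | J1 12-13 | J2 13-16 | J3 16-17 | J4 17-20 | J2 20-21 | J4 21-23 |
Completion: J1=13  J2=21  J3=17  J4=23
Waiting = turnaround − burst: J1=9, J2=14, J3=13, J4=15
Total waiting = 9 + 14 + 13 + 15 = 51

51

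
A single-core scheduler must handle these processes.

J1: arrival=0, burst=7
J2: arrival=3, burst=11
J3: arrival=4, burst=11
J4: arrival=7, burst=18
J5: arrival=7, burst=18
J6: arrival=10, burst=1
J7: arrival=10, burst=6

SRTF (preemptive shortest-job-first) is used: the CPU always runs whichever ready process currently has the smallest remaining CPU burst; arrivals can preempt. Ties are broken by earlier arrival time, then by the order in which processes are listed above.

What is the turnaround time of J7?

Timeline: | J1 0-7 | J2 7-10 | J6 10-11 | J7 11-17 | J2 17-25 | J3 25-36 | J4 36-54 | J5 54-72 |
Completion: J1=7  J2=25  J3=36  J4=54  J5=72  J6=11  J7=17
Turnaround (C−A): J1=7  J2=22  J3=32  J4=47  J5=65  J6=1  J7=7
Turnaround(J7) = completion − arrival = 17 − 10 = 7

7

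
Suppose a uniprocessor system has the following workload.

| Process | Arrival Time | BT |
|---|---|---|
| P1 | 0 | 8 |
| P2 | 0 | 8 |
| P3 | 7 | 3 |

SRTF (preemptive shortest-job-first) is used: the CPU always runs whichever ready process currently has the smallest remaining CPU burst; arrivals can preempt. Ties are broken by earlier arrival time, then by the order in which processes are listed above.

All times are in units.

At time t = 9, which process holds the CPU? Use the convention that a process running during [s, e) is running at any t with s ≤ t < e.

P3

Schedule: | P1 0-8 | P3 8-11 | P2 11-19 |
Completion: P1=8  P2=19  P3=11
Turnaround (C−A): P1=8  P2=19  P3=4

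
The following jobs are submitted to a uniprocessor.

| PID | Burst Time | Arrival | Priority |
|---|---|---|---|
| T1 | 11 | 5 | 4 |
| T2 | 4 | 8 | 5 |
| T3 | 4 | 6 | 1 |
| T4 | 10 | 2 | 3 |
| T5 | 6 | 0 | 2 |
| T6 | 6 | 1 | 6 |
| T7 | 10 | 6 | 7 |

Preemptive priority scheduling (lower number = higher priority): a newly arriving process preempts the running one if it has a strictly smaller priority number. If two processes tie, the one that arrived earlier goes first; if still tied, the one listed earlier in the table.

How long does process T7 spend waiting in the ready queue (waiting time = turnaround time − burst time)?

35

Timeline: | T5 0-6 | T3 6-10 | T4 10-20 | T1 20-31 | T2 31-35 | T6 35-41 | T7 41-51 |
Completion: T1=31  T2=35  T3=10  T4=20  T5=6  T6=41  T7=51
Waiting(T7) = turnaround − burst = 45 − 10 = 35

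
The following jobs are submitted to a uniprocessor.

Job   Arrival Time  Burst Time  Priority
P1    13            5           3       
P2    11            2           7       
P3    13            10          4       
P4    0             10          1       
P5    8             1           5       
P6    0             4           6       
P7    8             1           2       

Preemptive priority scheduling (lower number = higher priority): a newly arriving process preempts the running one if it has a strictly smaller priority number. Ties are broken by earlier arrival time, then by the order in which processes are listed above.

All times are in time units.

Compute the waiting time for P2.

Timeline: | P4 0-10 | P7 10-11 | P5 11-12 | P6 12-13 | P1 13-18 | P3 18-28 | P6 28-31 | P2 31-33 |
Completion: P1=18  P2=33  P3=28  P4=10  P5=12  P6=31  P7=11
Turnaround (C−A): P1=5  P2=22  P3=15  P4=10  P5=4  P6=31  P7=3
Waiting(P2) = turnaround − burst = 22 − 2 = 20

20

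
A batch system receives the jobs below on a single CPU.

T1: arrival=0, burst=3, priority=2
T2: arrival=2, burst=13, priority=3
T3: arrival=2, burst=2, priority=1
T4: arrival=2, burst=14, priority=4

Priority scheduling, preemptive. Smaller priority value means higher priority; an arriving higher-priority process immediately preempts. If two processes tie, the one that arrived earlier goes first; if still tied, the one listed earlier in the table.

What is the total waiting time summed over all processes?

21

Schedule: | T1 0-2 | T3 2-4 | T1 4-5 | T2 5-18 | T4 18-32 |
Completion: T1=5  T2=18  T3=4  T4=32
Turnaround (C−A): T1=5  T2=16  T3=2  T4=30
Waiting = turnaround − burst: T1=2, T2=3, T3=0, T4=16
Total waiting = 2 + 3 + 0 + 16 = 21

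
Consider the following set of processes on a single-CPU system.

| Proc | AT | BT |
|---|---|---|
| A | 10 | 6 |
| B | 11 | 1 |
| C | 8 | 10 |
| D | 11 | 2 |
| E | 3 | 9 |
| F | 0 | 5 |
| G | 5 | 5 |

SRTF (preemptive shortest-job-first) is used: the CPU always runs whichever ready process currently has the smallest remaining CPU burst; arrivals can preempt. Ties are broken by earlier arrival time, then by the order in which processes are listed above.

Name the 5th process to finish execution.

A

Schedule: | F 0-5 | G 5-10 | A 10-11 | B 11-12 | D 12-14 | A 14-19 | E 19-28 | C 28-38 |
Completion: A=19  B=12  C=38  D=14  E=28  F=5  G=10
Turnaround (C−A): A=9  B=1  C=30  D=3  E=25  F=5  G=5
Finish order: F → G → B → D → A → E → C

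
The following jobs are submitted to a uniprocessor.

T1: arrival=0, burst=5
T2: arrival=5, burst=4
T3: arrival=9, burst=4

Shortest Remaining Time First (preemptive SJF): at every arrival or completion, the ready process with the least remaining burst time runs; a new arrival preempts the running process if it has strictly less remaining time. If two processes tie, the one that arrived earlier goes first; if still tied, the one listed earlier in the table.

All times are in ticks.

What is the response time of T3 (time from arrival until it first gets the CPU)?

0

Gantt: | T1 0-5 | T2 5-9 | T3 9-13 |
Completion: T1=5  T2=9  T3=13
Turnaround (C−A): T1=5  T2=4  T3=4
Response(T3) = first start − arrival = 9 − 9 = 0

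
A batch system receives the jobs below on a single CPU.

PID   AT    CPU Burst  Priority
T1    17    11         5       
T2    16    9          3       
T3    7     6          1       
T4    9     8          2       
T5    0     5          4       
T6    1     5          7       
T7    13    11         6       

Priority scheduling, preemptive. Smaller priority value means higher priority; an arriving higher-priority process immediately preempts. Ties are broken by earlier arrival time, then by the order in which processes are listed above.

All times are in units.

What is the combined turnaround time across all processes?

Schedule: | T5 0-5 | T6 5-7 | T3 7-13 | T4 13-21 | T2 21-30 | T1 30-41 | T7 41-52 | T6 52-55 |
Completion: T1=41  T2=30  T3=13  T4=21  T5=5  T6=55  T7=52
Turnaround (C−A): T1=24  T2=14  T3=6  T4=12  T5=5  T6=54  T7=39
Turnaround = completion − arrival: T1=24, T2=14, T3=6, T4=12, T5=5, T6=54, T7=39
Total turnaround = 24 + 14 + 6 + 12 + 5 + 54 + 39 = 154

154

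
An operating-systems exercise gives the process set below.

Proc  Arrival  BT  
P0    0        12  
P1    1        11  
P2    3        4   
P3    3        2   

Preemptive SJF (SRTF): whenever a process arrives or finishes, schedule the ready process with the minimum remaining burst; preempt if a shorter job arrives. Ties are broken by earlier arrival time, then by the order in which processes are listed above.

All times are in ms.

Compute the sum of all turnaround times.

Timeline: | P0 0-3 | P3 3-5 | P2 5-9 | P0 9-18 | P1 18-29 |
Completion: P0=18  P1=29  P2=9  P3=5
Turnaround (C−A): P0=18  P1=28  P2=6  P3=2
Turnaround = completion − arrival: P0=18, P1=28, P2=6, P3=2
Total turnaround = 18 + 28 + 6 + 2 = 54

54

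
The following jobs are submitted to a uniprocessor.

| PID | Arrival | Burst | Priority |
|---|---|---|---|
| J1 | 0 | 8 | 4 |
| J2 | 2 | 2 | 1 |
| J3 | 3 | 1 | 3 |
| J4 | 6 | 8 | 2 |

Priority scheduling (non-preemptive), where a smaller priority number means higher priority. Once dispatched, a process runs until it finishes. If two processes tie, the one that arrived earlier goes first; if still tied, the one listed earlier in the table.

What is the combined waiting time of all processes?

25

Schedule: | J1 0-8 | J2 8-10 | J4 10-18 | J3 18-19 |
Completion: J1=8  J2=10  J3=19  J4=18
Waiting = turnaround − burst: J1=0, J2=6, J3=15, J4=4
Total waiting = 0 + 6 + 15 + 4 = 25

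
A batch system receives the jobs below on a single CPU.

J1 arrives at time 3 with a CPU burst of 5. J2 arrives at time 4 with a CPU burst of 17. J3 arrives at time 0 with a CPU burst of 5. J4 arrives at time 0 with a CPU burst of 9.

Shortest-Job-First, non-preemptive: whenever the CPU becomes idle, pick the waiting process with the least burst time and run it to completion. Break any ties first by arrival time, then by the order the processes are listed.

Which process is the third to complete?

Timeline: | J3 0-5 | J1 5-10 | J4 10-19 | J2 19-36 |
Completion: J1=10  J2=36  J3=5  J4=19
Finish order: J3 → J1 → J4 → J2

J4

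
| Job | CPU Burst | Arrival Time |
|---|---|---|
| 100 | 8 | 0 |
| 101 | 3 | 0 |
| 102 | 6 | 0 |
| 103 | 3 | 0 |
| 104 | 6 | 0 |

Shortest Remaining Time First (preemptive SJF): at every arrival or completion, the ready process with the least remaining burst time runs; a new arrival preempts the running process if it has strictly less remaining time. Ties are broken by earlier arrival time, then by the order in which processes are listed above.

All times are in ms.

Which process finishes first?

Schedule: | 101 0-3 | 103 3-6 | 102 6-12 | 104 12-18 | 100 18-26 |
Completion: 100=26  101=3  102=12  103=6  104=18
Turnaround (C−A): 100=26  101=3  102=12  103=6  104=18
Finish order: 101 → 103 → 102 → 104 → 100

101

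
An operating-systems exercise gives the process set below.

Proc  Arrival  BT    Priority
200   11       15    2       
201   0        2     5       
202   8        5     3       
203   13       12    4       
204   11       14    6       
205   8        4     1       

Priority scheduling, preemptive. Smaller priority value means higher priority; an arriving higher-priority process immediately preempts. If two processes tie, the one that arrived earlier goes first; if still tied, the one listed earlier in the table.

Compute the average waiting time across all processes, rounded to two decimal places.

Gantt: | 201 0-2 | idle 2-8 | 205 8-12 | 200 12-27 | 202 27-32 | 203 32-44 | 204 44-58 |
Completion: 200=27  201=2  202=32  203=44  204=58  205=12
Turnaround (C−A): 200=16  201=2  202=24  203=31  204=47  205=4
Waiting times: 200=1, 201=0, 202=19, 203=19, 204=33, 205=0
Average waiting = (1+0+19+19+33+0) / 6 = 72/6 = 12.00

12.00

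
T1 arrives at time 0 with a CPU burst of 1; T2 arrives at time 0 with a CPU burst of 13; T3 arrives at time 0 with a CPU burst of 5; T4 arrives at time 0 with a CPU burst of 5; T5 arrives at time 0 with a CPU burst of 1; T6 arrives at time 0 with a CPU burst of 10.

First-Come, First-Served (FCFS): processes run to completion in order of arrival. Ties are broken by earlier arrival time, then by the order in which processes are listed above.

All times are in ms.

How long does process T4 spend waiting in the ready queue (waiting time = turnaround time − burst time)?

19

Schedule: | T1 0-1 | T2 1-14 | T3 14-19 | T4 19-24 | T5 24-25 | T6 25-35 |
Completion: T1=1  T2=14  T3=19  T4=24  T5=25  T6=35
Waiting(T4) = turnaround − burst = 24 − 5 = 19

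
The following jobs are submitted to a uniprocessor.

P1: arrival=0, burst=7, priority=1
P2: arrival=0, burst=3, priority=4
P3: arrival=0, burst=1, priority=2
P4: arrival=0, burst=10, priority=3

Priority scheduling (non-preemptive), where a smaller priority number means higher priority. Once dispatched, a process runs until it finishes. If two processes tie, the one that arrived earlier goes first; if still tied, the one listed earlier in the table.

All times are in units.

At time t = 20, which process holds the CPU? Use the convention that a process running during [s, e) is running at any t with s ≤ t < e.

Timeline: | P1 0-7 | P3 7-8 | P4 8-18 | P2 18-21 |
Completion: P1=7  P2=21  P3=8  P4=18

P2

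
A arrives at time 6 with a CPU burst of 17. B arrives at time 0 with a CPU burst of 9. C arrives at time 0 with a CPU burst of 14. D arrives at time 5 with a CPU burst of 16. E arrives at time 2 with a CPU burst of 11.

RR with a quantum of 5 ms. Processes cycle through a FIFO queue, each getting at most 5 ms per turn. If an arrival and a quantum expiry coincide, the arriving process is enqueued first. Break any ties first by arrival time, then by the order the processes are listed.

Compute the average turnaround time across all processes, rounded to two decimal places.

50.00

Timeline: | B 0-5 | C 5-10 | E 10-15 | D 15-20 | B 20-24 | A 24-29 | C 29-34 | E 34-39 | D 39-44 | A 44-49 | C 49-53 | E 53-54 | D 54-59 | A 59-64 | D 64-65 | A 65-67 |
Completion: A=67  B=24  C=53  D=65  E=54
Turnaround (C−A): A=61  B=24  C=53  D=60  E=52
Turnaround times: A=61, B=24, C=53, D=60, E=52
Average turnaround = (61+24+53+60+52) / 5 = 250/5 = 50.00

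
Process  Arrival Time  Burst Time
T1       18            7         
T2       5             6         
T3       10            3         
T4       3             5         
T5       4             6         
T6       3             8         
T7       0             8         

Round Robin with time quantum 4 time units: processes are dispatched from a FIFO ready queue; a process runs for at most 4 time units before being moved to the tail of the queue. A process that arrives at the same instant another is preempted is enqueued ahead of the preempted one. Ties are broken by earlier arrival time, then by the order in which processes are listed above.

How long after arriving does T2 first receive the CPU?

Timeline: | T7 0-4 | T4 4-8 | T6 8-12 | T5 12-16 | T7 16-20 | T2 20-24 | T4 24-25 | T3 25-28 | T6 28-32 | T5 32-34 | T1 34-38 | T2 38-40 | T1 40-43 |
Completion: T1=43  T2=40  T3=28  T4=25  T5=34  T6=32  T7=20
Turnaround (C−A): T1=25  T2=35  T3=18  T4=22  T5=30  T6=29  T7=20
Response(T2) = first start − arrival = 20 − 5 = 15

15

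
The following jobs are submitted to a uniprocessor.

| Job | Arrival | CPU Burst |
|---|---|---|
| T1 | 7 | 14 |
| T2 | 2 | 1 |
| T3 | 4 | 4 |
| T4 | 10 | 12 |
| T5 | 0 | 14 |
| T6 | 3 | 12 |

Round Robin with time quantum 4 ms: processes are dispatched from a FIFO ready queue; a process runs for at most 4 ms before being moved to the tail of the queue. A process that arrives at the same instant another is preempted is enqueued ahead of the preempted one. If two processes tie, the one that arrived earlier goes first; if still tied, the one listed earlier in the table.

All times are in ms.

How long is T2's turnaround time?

Timeline: | T5 0-4 | T2 4-5 | T6 5-9 | T3 9-13 | T5 13-17 | T1 17-21 | T6 21-25 | T4 25-29 | T5 29-33 | T1 33-37 | T6 37-41 | T4 41-45 | T5 45-47 | T1 47-51 | T4 51-55 | T1 55-57 |
Completion: T1=57  T2=5  T3=13  T4=55  T5=47  T6=41
Turnaround (C−A): T1=50  T2=3  T3=9  T4=45  T5=47  T6=38
Turnaround(T2) = completion − arrival = 5 − 2 = 3

3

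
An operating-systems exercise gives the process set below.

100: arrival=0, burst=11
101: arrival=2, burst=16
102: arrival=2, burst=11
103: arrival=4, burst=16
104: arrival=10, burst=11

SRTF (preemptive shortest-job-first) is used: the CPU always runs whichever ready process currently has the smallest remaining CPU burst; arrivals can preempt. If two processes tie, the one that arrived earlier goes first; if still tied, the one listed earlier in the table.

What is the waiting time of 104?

Timeline: | 100 0-11 | 102 11-22 | 104 22-33 | 101 33-49 | 103 49-65 |
Completion: 100=11  101=49  102=22  103=65  104=33
Turnaround (C−A): 100=11  101=47  102=20  103=61  104=23
Waiting(104) = turnaround − burst = 23 − 11 = 12

12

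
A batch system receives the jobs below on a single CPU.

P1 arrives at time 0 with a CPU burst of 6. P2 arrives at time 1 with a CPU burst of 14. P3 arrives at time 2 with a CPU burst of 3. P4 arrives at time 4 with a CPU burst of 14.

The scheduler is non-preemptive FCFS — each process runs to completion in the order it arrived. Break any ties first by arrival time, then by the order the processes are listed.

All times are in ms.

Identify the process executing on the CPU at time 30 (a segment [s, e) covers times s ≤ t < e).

Gantt: | P1 0-6 | P2 6-20 | P3 20-23 | P4 23-37 |
Completion: P1=6  P2=20  P3=23  P4=37

P4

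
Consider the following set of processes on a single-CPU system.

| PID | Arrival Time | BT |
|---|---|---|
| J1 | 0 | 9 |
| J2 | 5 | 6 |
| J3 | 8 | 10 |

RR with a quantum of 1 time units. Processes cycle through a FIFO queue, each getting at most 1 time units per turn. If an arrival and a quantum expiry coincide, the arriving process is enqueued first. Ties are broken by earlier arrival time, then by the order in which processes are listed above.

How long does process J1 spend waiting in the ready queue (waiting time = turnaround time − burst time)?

6

Timeline: | J1 0-5 | J2 5-6 | J1 6-7 | J2 7-8 | J1 8-9 | J3 9-10 | J2 10-11 | J1 11-12 | J3 12-13 | J2 13-14 | J1 14-15 | J3 15-16 | J2 16-17 | J3 17-18 | J2 18-19 | J3 19-25 |
Completion: J1=15  J2=19  J3=25
Waiting(J1) = turnaround − burst = 15 − 9 = 6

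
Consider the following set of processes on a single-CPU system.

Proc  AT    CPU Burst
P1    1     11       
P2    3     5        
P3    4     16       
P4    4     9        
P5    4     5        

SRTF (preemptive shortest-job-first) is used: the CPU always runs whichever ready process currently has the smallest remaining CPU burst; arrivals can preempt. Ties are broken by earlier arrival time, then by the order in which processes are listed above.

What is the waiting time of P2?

0

Gantt: | idle 0-1 | P1 1-3 | P2 3-8 | P5 8-13 | P1 13-22 | P4 22-31 | P3 31-47 |
Completion: P1=22  P2=8  P3=47  P4=31  P5=13
Waiting(P2) = turnaround − burst = 5 − 5 = 0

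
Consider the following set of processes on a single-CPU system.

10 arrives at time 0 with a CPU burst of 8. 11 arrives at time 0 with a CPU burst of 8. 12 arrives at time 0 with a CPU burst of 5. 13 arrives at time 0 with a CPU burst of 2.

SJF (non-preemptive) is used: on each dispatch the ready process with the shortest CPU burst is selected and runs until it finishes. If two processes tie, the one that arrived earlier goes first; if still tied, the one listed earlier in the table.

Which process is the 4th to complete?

Schedule: | 13 0-2 | 12 2-7 | 10 7-15 | 11 15-23 |
Completion: 10=15  11=23  12=7  13=2
Turnaround (C−A): 10=15  11=23  12=7  13=2
Finish order: 13 → 12 → 10 → 11

11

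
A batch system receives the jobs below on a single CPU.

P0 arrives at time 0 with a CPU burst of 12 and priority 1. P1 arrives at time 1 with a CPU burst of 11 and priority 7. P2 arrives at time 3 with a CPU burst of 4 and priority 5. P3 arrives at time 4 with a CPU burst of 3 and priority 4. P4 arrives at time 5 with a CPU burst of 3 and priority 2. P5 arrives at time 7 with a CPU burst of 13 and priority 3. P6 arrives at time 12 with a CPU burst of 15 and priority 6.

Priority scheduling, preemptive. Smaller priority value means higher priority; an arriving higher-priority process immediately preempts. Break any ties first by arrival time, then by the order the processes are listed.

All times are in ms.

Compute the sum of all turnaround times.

200

Timeline: | P0 0-12 | P4 12-15 | P5 15-28 | P3 28-31 | P2 31-35 | P6 35-50 | P1 50-61 |
Completion: P0=12  P1=61  P2=35  P3=31  P4=15  P5=28  P6=50
Turnaround = completion − arrival: P0=12, P1=60, P2=32, P3=27, P4=10, P5=21, P6=38
Total turnaround = 12 + 60 + 32 + 27 + 10 + 21 + 38 = 200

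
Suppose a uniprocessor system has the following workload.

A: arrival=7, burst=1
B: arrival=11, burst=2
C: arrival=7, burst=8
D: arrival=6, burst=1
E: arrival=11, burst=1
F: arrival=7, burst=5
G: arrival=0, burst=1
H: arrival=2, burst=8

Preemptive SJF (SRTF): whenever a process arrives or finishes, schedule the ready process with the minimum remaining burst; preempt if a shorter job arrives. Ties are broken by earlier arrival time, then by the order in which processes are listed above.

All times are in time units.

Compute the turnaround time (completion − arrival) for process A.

1

Schedule: | G 0-1 | idle 1-2 | H 2-6 | D 6-7 | A 7-8 | H 8-12 | E 12-13 | B 13-15 | F 15-20 | C 20-28 |
Completion: A=8  B=15  C=28  D=7  E=13  F=20  G=1  H=12
Turnaround (C−A): A=1  B=4  C=21  D=1  E=2  F=13  G=1  H=10
Turnaround(A) = completion − arrival = 8 − 7 = 1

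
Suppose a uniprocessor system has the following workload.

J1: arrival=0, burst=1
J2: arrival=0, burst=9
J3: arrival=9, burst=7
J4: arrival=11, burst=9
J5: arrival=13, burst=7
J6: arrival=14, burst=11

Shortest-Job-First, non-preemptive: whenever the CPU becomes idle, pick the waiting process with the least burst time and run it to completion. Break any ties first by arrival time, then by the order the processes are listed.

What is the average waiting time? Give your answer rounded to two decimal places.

6.33

Gantt: | J1 0-1 | J2 1-10 | J3 10-17 | J5 17-24 | J4 24-33 | J6 33-44 |
Completion: J1=1  J2=10  J3=17  J4=33  J5=24  J6=44
Turnaround (C−A): J1=1  J2=10  J3=8  J4=22  J5=11  J6=30
Waiting times: J1=0, J2=1, J3=1, J4=13, J5=4, J6=19
Average waiting = (0+1+1+13+4+19) / 6 = 38/6 = 6.33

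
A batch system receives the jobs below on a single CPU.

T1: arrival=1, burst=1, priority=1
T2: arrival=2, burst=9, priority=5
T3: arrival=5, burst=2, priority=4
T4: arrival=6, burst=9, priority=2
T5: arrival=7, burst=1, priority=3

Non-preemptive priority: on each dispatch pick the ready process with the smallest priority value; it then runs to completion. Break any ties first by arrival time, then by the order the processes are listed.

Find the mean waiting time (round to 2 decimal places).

6.80

Timeline: | idle 0-1 | T1 1-2 | T2 2-11 | T4 11-20 | T5 20-21 | T3 21-23 |
Completion: T1=2  T2=11  T3=23  T4=20  T5=21
Turnaround (C−A): T1=1  T2=9  T3=18  T4=14  T5=14
Waiting times: T1=0, T2=0, T3=16, T4=5, T5=13
Average waiting = (0+0+16+5+13) / 5 = 34/5 = 6.80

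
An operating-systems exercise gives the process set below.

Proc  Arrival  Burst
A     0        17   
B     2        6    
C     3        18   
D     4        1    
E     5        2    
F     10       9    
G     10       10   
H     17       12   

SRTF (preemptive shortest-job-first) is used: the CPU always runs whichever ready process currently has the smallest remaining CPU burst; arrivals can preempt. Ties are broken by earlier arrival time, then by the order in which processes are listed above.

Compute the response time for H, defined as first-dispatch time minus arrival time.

13

Schedule: | A 0-2 | B 2-4 | D 4-5 | E 5-7 | B 7-11 | F 11-20 | G 20-30 | H 30-42 | A 42-57 | C 57-75 |
Completion: A=57  B=11  C=75  D=5  E=7  F=20  G=30  H=42
Turnaround (C−A): A=57  B=9  C=72  D=1  E=2  F=10  G=20  H=25
Response(H) = first start − arrival = 30 − 17 = 13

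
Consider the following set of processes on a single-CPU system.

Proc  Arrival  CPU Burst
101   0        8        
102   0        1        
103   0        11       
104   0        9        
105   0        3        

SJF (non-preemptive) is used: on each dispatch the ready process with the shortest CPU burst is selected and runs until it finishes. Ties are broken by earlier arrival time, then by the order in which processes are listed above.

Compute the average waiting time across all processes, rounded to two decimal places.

7.60

Schedule: | 102 0-1 | 105 1-4 | 101 4-12 | 104 12-21 | 103 21-32 |
Completion: 101=12  102=1  103=32  104=21  105=4
Turnaround (C−A): 101=12  102=1  103=32  104=21  105=4
Waiting times: 101=4, 102=0, 103=21, 104=12, 105=1
Average waiting = (4+0+21+12+1) / 5 = 38/5 = 7.60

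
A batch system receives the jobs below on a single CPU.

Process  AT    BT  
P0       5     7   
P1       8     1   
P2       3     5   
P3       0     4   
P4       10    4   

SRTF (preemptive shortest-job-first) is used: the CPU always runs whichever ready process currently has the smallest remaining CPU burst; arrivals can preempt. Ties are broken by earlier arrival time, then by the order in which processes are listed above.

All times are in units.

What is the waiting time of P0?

9

Schedule: | P3 0-4 | P2 4-9 | P1 9-10 | P4 10-14 | P0 14-21 |
Completion: P0=21  P1=10  P2=9  P3=4  P4=14
Turnaround (C−A): P0=16  P1=2  P2=6  P3=4  P4=4
Waiting(P0) = turnaround − burst = 16 − 7 = 9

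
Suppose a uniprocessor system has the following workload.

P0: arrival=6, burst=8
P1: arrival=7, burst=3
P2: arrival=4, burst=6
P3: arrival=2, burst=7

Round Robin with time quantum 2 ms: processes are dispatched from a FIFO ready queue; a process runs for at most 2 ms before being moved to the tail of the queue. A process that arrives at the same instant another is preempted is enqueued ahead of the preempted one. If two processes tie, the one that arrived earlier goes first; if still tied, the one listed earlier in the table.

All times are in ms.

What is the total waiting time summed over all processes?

46

Gantt: | idle 0-2 | P3 2-4 | P2 4-6 | P3 6-8 | P0 8-10 | P2 10-12 | P1 12-14 | P3 14-16 | P0 16-18 | P2 18-20 | P1 20-21 | P3 21-22 | P0 22-26 |
Completion: P0=26  P1=21  P2=20  P3=22
Waiting = turnaround − burst: P0=12, P1=11, P2=10, P3=13
Total waiting = 12 + 11 + 10 + 13 = 46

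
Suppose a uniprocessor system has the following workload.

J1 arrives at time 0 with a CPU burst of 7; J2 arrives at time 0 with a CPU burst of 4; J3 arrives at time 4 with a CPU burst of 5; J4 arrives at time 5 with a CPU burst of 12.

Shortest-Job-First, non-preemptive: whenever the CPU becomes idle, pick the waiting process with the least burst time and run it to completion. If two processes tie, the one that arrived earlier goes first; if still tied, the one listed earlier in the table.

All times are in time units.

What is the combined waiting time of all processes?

Gantt: | J2 0-4 | J3 4-9 | J1 9-16 | J4 16-28 |
Completion: J1=16  J2=4  J3=9  J4=28
Turnaround (C−A): J1=16  J2=4  J3=5  J4=23
Waiting = turnaround − burst: J1=9, J2=0, J3=0, J4=11
Total waiting = 9 + 0 + 0 + 11 = 20

20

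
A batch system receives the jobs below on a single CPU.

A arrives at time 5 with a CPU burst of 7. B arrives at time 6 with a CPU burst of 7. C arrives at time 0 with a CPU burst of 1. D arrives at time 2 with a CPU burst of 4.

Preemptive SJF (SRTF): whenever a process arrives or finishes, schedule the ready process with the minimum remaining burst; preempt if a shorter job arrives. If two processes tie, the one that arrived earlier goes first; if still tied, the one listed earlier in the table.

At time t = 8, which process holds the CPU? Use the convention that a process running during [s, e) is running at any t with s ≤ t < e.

Schedule: | C 0-1 | idle 1-2 | D 2-6 | A 6-13 | B 13-20 |
Completion: A=13  B=20  C=1  D=6

A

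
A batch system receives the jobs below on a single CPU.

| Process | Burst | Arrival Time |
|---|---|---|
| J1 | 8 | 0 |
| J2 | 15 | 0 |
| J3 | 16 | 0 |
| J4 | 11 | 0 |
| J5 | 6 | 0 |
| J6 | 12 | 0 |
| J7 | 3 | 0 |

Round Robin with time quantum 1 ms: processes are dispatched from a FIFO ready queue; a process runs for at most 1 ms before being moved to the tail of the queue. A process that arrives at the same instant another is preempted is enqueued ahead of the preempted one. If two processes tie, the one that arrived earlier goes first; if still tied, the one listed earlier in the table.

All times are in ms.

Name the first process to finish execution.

Timeline: | J1 0-1 | J2 1-2 | J3 2-3 | J4 3-4 | J5 4-5 | J6 5-6 | J7 6-7 | J1 7-8 | J2 8-9 | J3 9-10 | J4 10-11 | J5 11-12 | J6 12-13 | J7 13-14 | J1 14-15 | J2 15-16 | J3 16-17 | J4 17-18 | J5 18-19 | J6 19-20 | J7 20-21 | J1 21-22 | J2 22-23 | J3 23-24 | J4 24-25 | J5 25-26 | J6 26-27 | J1 27-28 | J2 28-29 | J3 29-30 | J4 30-31 | J5 31-32 | J6 32-33 | J1 33-34 | J2 34-35 | J3 35-36 | J4 36-37 | J5 37-38 | J6 38-39 | J1 39-40 | J2 40-41 | J3 41-42 | J4 42-43 | J6 43-44 | J1 44-45 | J2 45-46 | J3 46-47 | J4 47-48 | J6 48-49 | J2 49-50 | J3 50-51 | J4 51-52 | J6 52-53 | J2 53-54 | J3 54-55 | J4 55-56 | J6 56-57 | J2 57-58 | J3 58-59 | J4 59-60 | J6 60-61 | J2 61-62 | J3 62-63 | J6 63-64 | J2 64-65 | J3 65-66 | J2 66-67 | J3 67-68 | J2 68-69 | J3 69-71 |
Completion: J1=45  J2=69  J3=71  J4=60  J5=38  J6=64  J7=21
Turnaround (C−A): J1=45  J2=69  J3=71  J4=60  J5=38  J6=64  J7=21
Finish order: J7 → J5 → J1 → J4 → J6 → J2 → J3

J7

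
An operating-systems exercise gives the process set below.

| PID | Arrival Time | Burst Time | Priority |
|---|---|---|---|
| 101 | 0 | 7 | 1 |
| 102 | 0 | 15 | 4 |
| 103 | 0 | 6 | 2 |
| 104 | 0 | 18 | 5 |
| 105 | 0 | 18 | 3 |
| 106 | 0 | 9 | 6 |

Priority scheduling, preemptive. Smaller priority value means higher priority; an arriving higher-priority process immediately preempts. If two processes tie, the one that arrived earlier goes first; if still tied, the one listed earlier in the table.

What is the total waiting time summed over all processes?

Timeline: | 101 0-7 | 103 7-13 | 105 13-31 | 102 31-46 | 104 46-64 | 106 64-73 |
Completion: 101=7  102=46  103=13  104=64  105=31  106=73
Turnaround (C−A): 101=7  102=46  103=13  104=64  105=31  106=73
Waiting = turnaround − burst: 101=0, 102=31, 103=7, 104=46, 105=13, 106=64
Total waiting = 0 + 31 + 7 + 46 + 13 + 64 = 161

161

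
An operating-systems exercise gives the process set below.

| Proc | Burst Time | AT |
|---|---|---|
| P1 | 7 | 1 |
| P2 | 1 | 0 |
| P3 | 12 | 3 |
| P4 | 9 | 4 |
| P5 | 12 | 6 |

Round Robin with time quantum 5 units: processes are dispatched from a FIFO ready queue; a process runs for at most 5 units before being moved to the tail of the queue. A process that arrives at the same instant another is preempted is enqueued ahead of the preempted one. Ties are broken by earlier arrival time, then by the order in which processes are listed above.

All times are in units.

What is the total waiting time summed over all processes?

Schedule: | P2 0-1 | P1 1-6 | P3 6-11 | P4 11-16 | P5 16-21 | P1 21-23 | P3 23-28 | P4 28-32 | P5 32-37 | P3 37-39 | P5 39-41 |
Completion: P1=23  P2=1  P3=39  P4=32  P5=41
Waiting = turnaround − burst: P1=15, P2=0, P3=24, P4=19, P5=23
Total waiting = 15 + 0 + 24 + 19 + 23 = 81

81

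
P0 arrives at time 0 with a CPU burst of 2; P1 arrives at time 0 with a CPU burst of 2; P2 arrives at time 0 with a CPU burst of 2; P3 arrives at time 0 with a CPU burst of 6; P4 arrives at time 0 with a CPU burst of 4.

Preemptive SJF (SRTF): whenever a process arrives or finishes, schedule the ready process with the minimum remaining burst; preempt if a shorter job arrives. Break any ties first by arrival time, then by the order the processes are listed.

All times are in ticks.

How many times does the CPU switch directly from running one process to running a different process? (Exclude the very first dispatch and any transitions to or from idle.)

4

Timeline: | P0 0-2 | P1 2-4 | P2 4-6 | P4 6-10 | P3 10-16 |
Completion: P0=2  P1=4  P2=6  P3=16  P4=10
Turnaround (C−A): P0=2  P1=4  P2=6  P3=16  P4=10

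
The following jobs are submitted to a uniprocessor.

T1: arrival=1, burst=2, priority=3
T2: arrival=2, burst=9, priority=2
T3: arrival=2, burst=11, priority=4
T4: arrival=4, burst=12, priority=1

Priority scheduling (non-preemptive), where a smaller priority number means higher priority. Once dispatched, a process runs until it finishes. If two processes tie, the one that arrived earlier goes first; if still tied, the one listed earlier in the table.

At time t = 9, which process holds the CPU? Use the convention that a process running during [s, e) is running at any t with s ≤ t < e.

Gantt: | idle 0-1 | T1 1-3 | T2 3-12 | T4 12-24 | T3 24-35 |
Completion: T1=3  T2=12  T3=35  T4=24
Turnaround (C−A): T1=2  T2=10  T3=33  T4=20

T2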